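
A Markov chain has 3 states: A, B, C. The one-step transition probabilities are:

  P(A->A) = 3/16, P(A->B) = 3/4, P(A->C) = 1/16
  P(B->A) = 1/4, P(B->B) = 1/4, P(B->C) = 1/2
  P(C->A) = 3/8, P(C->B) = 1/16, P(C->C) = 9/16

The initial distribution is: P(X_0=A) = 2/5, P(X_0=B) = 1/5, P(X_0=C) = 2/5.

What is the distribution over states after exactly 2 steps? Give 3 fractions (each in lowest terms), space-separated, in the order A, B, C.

Answer: 177/640 103/320 257/640

Derivation:
Propagating the distribution step by step (d_{t+1} = d_t * P):
d_0 = (A=2/5, B=1/5, C=2/5)
  d_1[A] = 2/5*3/16 + 1/5*1/4 + 2/5*3/8 = 11/40
  d_1[B] = 2/5*3/4 + 1/5*1/4 + 2/5*1/16 = 3/8
  d_1[C] = 2/5*1/16 + 1/5*1/2 + 2/5*9/16 = 7/20
d_1 = (A=11/40, B=3/8, C=7/20)
  d_2[A] = 11/40*3/16 + 3/8*1/4 + 7/20*3/8 = 177/640
  d_2[B] = 11/40*3/4 + 3/8*1/4 + 7/20*1/16 = 103/320
  d_2[C] = 11/40*1/16 + 3/8*1/2 + 7/20*9/16 = 257/640
d_2 = (A=177/640, B=103/320, C=257/640)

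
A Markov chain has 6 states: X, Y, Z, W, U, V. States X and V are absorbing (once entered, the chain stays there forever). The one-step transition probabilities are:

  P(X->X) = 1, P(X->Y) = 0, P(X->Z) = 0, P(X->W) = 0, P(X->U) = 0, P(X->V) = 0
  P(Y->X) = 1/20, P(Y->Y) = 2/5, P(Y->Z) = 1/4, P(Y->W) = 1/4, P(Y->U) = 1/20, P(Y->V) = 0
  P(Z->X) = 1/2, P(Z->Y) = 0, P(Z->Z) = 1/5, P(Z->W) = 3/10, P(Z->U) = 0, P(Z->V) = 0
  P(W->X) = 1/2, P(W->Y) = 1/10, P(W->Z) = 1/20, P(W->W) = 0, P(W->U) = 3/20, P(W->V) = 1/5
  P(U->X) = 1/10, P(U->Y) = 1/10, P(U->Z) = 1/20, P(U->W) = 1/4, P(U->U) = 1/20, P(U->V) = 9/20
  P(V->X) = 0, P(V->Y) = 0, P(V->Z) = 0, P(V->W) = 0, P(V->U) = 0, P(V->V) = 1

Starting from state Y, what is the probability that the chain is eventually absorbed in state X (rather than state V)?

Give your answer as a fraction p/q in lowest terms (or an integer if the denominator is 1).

Answer: 12089/15714

Derivation:
Let a_i = P(absorbed in X | start in state i).
Boundary conditions: a_X = 1, a_V = 0.
For each transient state i, a_i = sum_j P(i->j) * a_j:
  a_Y = 1/20*a_X + 2/5*a_Y + 1/4*a_Z + 1/4*a_W + 1/20*a_U + 0*a_V
  a_Z = 1/2*a_X + 0*a_Y + 1/5*a_Z + 3/10*a_W + 0*a_U + 0*a_V
  a_W = 1/2*a_X + 1/10*a_Y + 1/20*a_Z + 0*a_W + 3/20*a_U + 1/5*a_V
  a_U = 1/10*a_X + 1/10*a_Y + 1/20*a_Z + 1/4*a_W + 1/20*a_U + 9/20*a_V

Substituting a_X = 1 and a_V = 0, rearrange to (I - Q) a = r where r[i] = P(i -> X):
  [3/5, -1/4, -1/4, -1/20] . (a_Y, a_Z, a_W, a_U) = 1/20
  [0, 4/5, -3/10, 0] . (a_Y, a_Z, a_W, a_U) = 1/2
  [-1/10, -1/20, 1, -3/20] . (a_Y, a_Z, a_W, a_U) = 1/2
  [-1/10, -1/20, -1/4, 19/20] . (a_Y, a_Z, a_W, a_U) = 1/10

Solving yields:
  a_Y = 12089/15714
  a_Z = 4615/5238
  a_W = 5365/7857
  a_U = 6479/15714

Starting state is Y, so the absorption probability is a_Y = 12089/15714.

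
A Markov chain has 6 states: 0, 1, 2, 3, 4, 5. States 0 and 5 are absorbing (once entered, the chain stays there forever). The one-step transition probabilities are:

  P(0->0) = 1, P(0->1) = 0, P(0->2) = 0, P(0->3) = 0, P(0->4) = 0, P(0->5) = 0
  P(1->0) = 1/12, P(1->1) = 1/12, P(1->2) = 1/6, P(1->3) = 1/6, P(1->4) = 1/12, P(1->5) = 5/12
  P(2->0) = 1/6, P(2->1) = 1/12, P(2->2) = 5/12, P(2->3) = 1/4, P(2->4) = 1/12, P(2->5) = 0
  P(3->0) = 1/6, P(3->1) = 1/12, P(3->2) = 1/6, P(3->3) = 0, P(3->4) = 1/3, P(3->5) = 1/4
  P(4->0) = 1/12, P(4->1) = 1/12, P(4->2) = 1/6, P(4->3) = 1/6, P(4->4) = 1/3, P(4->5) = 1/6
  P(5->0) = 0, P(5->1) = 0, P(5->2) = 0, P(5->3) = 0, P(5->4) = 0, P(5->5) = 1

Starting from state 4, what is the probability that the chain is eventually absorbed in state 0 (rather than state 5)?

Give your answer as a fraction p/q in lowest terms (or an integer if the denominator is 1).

Answer: 116/281

Derivation:
Let a_i = P(absorbed in 0 | start in state i).
Boundary conditions: a_0 = 1, a_5 = 0.
For each transient state i, a_i = sum_j P(i->j) * a_j:
  a_1 = 1/12*a_0 + 1/12*a_1 + 1/6*a_2 + 1/6*a_3 + 1/12*a_4 + 5/12*a_5
  a_2 = 1/6*a_0 + 1/12*a_1 + 5/12*a_2 + 1/4*a_3 + 1/12*a_4 + 0*a_5
  a_3 = 1/6*a_0 + 1/12*a_1 + 1/6*a_2 + 0*a_3 + 1/3*a_4 + 1/4*a_5
  a_4 = 1/12*a_0 + 1/12*a_1 + 1/6*a_2 + 1/6*a_3 + 1/3*a_4 + 1/6*a_5

Substituting a_0 = 1 and a_5 = 0, rearrange to (I - Q) a = r where r[i] = P(i -> 0):
  [11/12, -1/6, -1/6, -1/12] . (a_1, a_2, a_3, a_4) = 1/12
  [-1/12, 7/12, -1/4, -1/12] . (a_1, a_2, a_3, a_4) = 1/6
  [-1/12, -1/6, 1, -1/3] . (a_1, a_2, a_3, a_4) = 1/6
  [-1/12, -1/6, -1/6, 2/3] . (a_1, a_2, a_3, a_4) = 1/12

Solving yields:
  a_1 = 87/281
  a_2 = 321/562
  a_3 = 239/562
  a_4 = 116/281

Starting state is 4, so the absorption probability is a_4 = 116/281.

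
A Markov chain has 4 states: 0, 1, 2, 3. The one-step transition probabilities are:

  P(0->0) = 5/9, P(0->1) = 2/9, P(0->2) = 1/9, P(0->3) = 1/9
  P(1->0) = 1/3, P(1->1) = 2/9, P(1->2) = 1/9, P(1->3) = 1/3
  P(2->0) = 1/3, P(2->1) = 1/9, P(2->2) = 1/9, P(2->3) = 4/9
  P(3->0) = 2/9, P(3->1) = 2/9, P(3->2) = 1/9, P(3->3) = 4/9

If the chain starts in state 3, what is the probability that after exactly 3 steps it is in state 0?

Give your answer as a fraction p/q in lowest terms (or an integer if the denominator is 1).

Answer: 269/729

Derivation:
Computing P^3 by repeated multiplication:
P^1 =
  0: [5/9, 2/9, 1/9, 1/9]
  1: [1/3, 2/9, 1/9, 1/3]
  2: [1/3, 1/9, 1/9, 4/9]
  3: [2/9, 2/9, 1/9, 4/9]
P^2 =
  0: [4/9, 17/81, 1/9, 19/81]
  1: [10/27, 17/81, 1/9, 25/81]
  2: [29/81, 17/81, 1/9, 26/81]
  3: [1/3, 17/81, 1/9, 28/81]
P^3 =
  0: [296/729, 17/81, 1/9, 199/729]
  1: [278/729, 17/81, 1/9, 217/729]
  2: [275/729, 17/81, 1/9, 220/729]
  3: [269/729, 17/81, 1/9, 226/729]

(P^3)[3 -> 0] = 269/729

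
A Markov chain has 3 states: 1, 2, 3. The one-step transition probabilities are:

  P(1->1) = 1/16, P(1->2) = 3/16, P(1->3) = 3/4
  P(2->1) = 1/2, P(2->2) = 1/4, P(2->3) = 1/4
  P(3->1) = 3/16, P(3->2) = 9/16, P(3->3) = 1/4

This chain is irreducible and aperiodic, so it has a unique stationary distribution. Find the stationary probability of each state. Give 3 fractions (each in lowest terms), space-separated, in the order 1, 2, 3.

Answer: 9/34 6/17 13/34

Derivation:
The stationary distribution satisfies pi = pi * P, i.e.:
  pi_1 = 1/16*pi_1 + 1/2*pi_2 + 3/16*pi_3
  pi_2 = 3/16*pi_1 + 1/4*pi_2 + 9/16*pi_3
  pi_3 = 3/4*pi_1 + 1/4*pi_2 + 1/4*pi_3
with normalization: pi_1 + pi_2 + pi_3 = 1.

Using the first 2 balance equations plus normalization, the linear system A*pi = b is:
  [-15/16, 1/2, 3/16] . pi = 0
  [3/16, -3/4, 9/16] . pi = 0
  [1, 1, 1] . pi = 1

Solving yields:
  pi_1 = 9/34
  pi_2 = 6/17
  pi_3 = 13/34

Verification (pi * P):
  9/34*1/16 + 6/17*1/2 + 13/34*3/16 = 9/34 = pi_1  (ok)
  9/34*3/16 + 6/17*1/4 + 13/34*9/16 = 6/17 = pi_2  (ok)
  9/34*3/4 + 6/17*1/4 + 13/34*1/4 = 13/34 = pi_3  (ok)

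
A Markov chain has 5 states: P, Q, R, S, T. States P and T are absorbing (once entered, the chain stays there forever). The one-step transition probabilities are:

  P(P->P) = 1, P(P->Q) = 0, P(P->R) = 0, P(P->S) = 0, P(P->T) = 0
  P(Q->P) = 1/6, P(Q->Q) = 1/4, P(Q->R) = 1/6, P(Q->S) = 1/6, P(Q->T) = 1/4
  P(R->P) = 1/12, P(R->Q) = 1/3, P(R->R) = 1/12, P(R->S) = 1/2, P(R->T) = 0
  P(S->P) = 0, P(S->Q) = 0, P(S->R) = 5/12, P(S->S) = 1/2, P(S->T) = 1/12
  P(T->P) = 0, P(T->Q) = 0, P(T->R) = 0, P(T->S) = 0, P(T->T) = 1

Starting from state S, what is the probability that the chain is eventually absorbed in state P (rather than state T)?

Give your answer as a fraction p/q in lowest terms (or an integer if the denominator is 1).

Let a_i = P(absorbed in P | start in state i).
Boundary conditions: a_P = 1, a_T = 0.
For each transient state i, a_i = sum_j P(i->j) * a_j:
  a_Q = 1/6*a_P + 1/4*a_Q + 1/6*a_R + 1/6*a_S + 1/4*a_T
  a_R = 1/12*a_P + 1/3*a_Q + 1/12*a_R + 1/2*a_S + 0*a_T
  a_S = 0*a_P + 0*a_Q + 5/12*a_R + 1/2*a_S + 1/12*a_T

Substituting a_P = 1 and a_T = 0, rearrange to (I - Q) a = r where r[i] = P(i -> P):
  [3/4, -1/6, -1/6] . (a_Q, a_R, a_S) = 1/6
  [-1/3, 11/12, -1/2] . (a_Q, a_R, a_S) = 1/12
  [0, -5/12, 1/2] . (a_Q, a_R, a_S) = 0

Solving yields:
  a_Q = 47/118
  a_R = 51/118
  a_S = 85/236

Starting state is S, so the absorption probability is a_S = 85/236.

Answer: 85/236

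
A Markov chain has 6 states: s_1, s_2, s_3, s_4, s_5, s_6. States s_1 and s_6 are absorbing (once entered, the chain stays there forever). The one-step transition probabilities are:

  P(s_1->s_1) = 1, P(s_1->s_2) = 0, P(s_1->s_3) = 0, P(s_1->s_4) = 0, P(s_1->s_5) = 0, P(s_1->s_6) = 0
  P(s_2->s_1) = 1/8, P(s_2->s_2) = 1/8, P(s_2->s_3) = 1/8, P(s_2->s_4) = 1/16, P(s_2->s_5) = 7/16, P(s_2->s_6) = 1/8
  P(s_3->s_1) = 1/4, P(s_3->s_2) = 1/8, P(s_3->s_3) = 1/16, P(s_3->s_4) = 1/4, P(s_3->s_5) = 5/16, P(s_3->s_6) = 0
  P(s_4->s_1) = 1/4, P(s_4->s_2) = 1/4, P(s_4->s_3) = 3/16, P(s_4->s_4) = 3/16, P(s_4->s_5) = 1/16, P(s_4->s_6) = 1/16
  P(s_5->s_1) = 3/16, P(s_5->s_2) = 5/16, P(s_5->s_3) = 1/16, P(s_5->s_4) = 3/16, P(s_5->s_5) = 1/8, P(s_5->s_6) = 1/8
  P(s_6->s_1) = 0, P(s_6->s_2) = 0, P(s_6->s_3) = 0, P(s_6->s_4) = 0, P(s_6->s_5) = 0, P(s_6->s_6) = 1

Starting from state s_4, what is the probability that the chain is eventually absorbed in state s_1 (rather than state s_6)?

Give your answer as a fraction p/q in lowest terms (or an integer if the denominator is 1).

Let a_i = P(absorbed in s_1 | start in state i).
Boundary conditions: a_s_1 = 1, a_s_6 = 0.
For each transient state i, a_i = sum_j P(i->j) * a_j:
  a_s_2 = 1/8*a_s_1 + 1/8*a_s_2 + 1/8*a_s_3 + 1/16*a_s_4 + 7/16*a_s_5 + 1/8*a_s_6
  a_s_3 = 1/4*a_s_1 + 1/8*a_s_2 + 1/16*a_s_3 + 1/4*a_s_4 + 5/16*a_s_5 + 0*a_s_6
  a_s_4 = 1/4*a_s_1 + 1/4*a_s_2 + 3/16*a_s_3 + 3/16*a_s_4 + 1/16*a_s_5 + 1/16*a_s_6
  a_s_5 = 3/16*a_s_1 + 5/16*a_s_2 + 1/16*a_s_3 + 3/16*a_s_4 + 1/8*a_s_5 + 1/8*a_s_6

Substituting a_s_1 = 1 and a_s_6 = 0, rearrange to (I - Q) a = r where r[i] = P(i -> s_1):
  [7/8, -1/8, -1/16, -7/16] . (a_s_2, a_s_3, a_s_4, a_s_5) = 1/8
  [-1/8, 15/16, -1/4, -5/16] . (a_s_2, a_s_3, a_s_4, a_s_5) = 1/4
  [-1/4, -3/16, 13/16, -1/16] . (a_s_2, a_s_3, a_s_4, a_s_5) = 1/4
  [-5/16, -1/16, -3/16, 7/8] . (a_s_2, a_s_3, a_s_4, a_s_5) = 3/16

Solving yields:
  a_s_2 = 4711/7509
  a_s_3 = 17120/22527
  a_s_4 = 16354/22527
  a_s_5 = 14602/22527

Starting state is s_4, so the absorption probability is a_s_4 = 16354/22527.

Answer: 16354/22527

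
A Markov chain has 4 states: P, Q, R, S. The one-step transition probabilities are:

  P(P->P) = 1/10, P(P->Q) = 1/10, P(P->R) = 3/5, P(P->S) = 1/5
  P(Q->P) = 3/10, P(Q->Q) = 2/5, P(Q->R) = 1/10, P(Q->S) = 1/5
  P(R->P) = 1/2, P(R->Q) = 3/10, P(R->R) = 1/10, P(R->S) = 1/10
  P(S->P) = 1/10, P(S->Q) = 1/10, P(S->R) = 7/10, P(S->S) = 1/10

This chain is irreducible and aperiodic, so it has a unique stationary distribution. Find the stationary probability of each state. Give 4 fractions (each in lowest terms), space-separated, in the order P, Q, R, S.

The stationary distribution satisfies pi = pi * P, i.e.:
  pi_P = 1/10*pi_P + 3/10*pi_Q + 1/2*pi_R + 1/10*pi_S
  pi_Q = 1/10*pi_P + 2/5*pi_Q + 3/10*pi_R + 1/10*pi_S
  pi_R = 3/5*pi_P + 1/10*pi_Q + 1/10*pi_R + 7/10*pi_S
  pi_S = 1/5*pi_P + 1/5*pi_Q + 1/10*pi_R + 1/10*pi_S
with normalization: pi_P + pi_Q + pi_R + pi_S = 1.

Using the first 3 balance equations plus normalization, the linear system A*pi = b is:
  [-9/10, 3/10, 1/2, 1/10] . pi = 0
  [1/10, -3/5, 3/10, 1/10] . pi = 0
  [3/5, 1/10, -9/10, 7/10] . pi = 0
  [1, 1, 1, 1] . pi = 1

Solving yields:
  pi_P = 89/318
  pi_Q = 151/636
  pi_R = 421/1272
  pi_S = 193/1272

Verification (pi * P):
  89/318*1/10 + 151/636*3/10 + 421/1272*1/2 + 193/1272*1/10 = 89/318 = pi_P  (ok)
  89/318*1/10 + 151/636*2/5 + 421/1272*3/10 + 193/1272*1/10 = 151/636 = pi_Q  (ok)
  89/318*3/5 + 151/636*1/10 + 421/1272*1/10 + 193/1272*7/10 = 421/1272 = pi_R  (ok)
  89/318*1/5 + 151/636*1/5 + 421/1272*1/10 + 193/1272*1/10 = 193/1272 = pi_S  (ok)

Answer: 89/318 151/636 421/1272 193/1272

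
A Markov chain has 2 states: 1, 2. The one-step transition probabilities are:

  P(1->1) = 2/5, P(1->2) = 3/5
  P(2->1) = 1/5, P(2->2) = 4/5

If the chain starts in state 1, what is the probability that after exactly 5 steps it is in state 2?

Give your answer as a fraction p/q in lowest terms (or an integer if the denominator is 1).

Answer: 2343/3125

Derivation:
Computing P^5 by repeated multiplication:
P^1 =
  1: [2/5, 3/5]
  2: [1/5, 4/5]
P^2 =
  1: [7/25, 18/25]
  2: [6/25, 19/25]
P^3 =
  1: [32/125, 93/125]
  2: [31/125, 94/125]
P^4 =
  1: [157/625, 468/625]
  2: [156/625, 469/625]
P^5 =
  1: [782/3125, 2343/3125]
  2: [781/3125, 2344/3125]

(P^5)[1 -> 2] = 2343/3125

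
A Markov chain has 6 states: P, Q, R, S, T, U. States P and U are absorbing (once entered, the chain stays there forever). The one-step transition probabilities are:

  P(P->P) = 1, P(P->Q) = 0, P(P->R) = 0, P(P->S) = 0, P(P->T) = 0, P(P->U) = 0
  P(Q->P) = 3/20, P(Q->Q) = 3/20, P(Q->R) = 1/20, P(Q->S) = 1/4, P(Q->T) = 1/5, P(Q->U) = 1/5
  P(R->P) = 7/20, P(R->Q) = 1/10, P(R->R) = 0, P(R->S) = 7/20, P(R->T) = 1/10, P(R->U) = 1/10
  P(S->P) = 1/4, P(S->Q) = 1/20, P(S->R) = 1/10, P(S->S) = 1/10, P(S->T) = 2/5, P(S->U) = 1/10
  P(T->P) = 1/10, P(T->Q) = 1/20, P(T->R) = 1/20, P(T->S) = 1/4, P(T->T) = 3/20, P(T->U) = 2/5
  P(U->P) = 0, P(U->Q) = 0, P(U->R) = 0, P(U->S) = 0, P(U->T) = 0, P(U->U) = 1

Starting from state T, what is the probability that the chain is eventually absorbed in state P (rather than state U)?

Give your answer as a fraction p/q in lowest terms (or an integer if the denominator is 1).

Answer: 26123/78771

Derivation:
Let a_i = P(absorbed in P | start in state i).
Boundary conditions: a_P = 1, a_U = 0.
For each transient state i, a_i = sum_j P(i->j) * a_j:
  a_Q = 3/20*a_P + 3/20*a_Q + 1/20*a_R + 1/4*a_S + 1/5*a_T + 1/5*a_U
  a_R = 7/20*a_P + 1/10*a_Q + 0*a_R + 7/20*a_S + 1/10*a_T + 1/10*a_U
  a_S = 1/4*a_P + 1/20*a_Q + 1/10*a_R + 1/10*a_S + 2/5*a_T + 1/10*a_U
  a_T = 1/10*a_P + 1/20*a_Q + 1/20*a_R + 1/4*a_S + 3/20*a_T + 2/5*a_U

Substituting a_P = 1 and a_U = 0, rearrange to (I - Q) a = r where r[i] = P(i -> P):
  [17/20, -1/20, -1/4, -1/5] . (a_Q, a_R, a_S, a_T) = 3/20
  [-1/10, 1, -7/20, -1/10] . (a_Q, a_R, a_S, a_T) = 7/20
  [-1/20, -1/10, 9/10, -2/5] . (a_Q, a_R, a_S, a_T) = 1/4
  [-1/20, -1/20, -1/4, 17/20] . (a_Q, a_R, a_S, a_T) = 1/10

Solving yields:
  a_Q = 4979/11253
  a_R = 15977/26257
  a_S = 40753/78771
  a_T = 26123/78771

Starting state is T, so the absorption probability is a_T = 26123/78771.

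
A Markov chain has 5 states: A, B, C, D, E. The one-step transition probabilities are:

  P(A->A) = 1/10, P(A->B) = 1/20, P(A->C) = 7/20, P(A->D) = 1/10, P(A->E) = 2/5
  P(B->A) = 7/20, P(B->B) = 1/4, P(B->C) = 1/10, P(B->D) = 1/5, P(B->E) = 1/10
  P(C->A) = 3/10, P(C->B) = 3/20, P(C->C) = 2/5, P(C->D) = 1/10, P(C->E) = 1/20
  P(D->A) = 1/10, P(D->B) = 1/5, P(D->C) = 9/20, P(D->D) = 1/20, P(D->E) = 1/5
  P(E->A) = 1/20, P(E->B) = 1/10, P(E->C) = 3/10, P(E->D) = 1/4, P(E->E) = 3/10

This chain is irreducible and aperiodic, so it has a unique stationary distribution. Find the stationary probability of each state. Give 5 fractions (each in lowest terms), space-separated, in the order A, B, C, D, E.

The stationary distribution satisfies pi = pi * P, i.e.:
  pi_A = 1/10*pi_A + 7/20*pi_B + 3/10*pi_C + 1/10*pi_D + 1/20*pi_E
  pi_B = 1/20*pi_A + 1/4*pi_B + 3/20*pi_C + 1/5*pi_D + 1/10*pi_E
  pi_C = 7/20*pi_A + 1/10*pi_B + 2/5*pi_C + 9/20*pi_D + 3/10*pi_E
  pi_D = 1/10*pi_A + 1/5*pi_B + 1/10*pi_C + 1/20*pi_D + 1/4*pi_E
  pi_E = 2/5*pi_A + 1/10*pi_B + 1/20*pi_C + 1/5*pi_D + 3/10*pi_E
with normalization: pi_A + pi_B + pi_C + pi_D + pi_E = 1.

Using the first 4 balance equations plus normalization, the linear system A*pi = b is:
  [-9/10, 7/20, 3/10, 1/10, 1/20] . pi = 0
  [1/20, -3/4, 3/20, 1/5, 1/10] . pi = 0
  [7/20, 1/10, -3/5, 9/20, 3/10] . pi = 0
  [1/10, 1/5, 1/10, -19/20, 1/4] . pi = 0
  [1, 1, 1, 1, 1] . pi = 1

Solving yields:
  pi_A = 9443/48956
  pi_B = 6955/48956
  pi_C = 12308/36717
  pi_D = 20033/146868
  pi_E = 28409/146868

Verification (pi * P):
  9443/48956*1/10 + 6955/48956*7/20 + 12308/36717*3/10 + 20033/146868*1/10 + 28409/146868*1/20 = 9443/48956 = pi_A  (ok)
  9443/48956*1/20 + 6955/48956*1/4 + 12308/36717*3/20 + 20033/146868*1/5 + 28409/146868*1/10 = 6955/48956 = pi_B  (ok)
  9443/48956*7/20 + 6955/48956*1/10 + 12308/36717*2/5 + 20033/146868*9/20 + 28409/146868*3/10 = 12308/36717 = pi_C  (ok)
  9443/48956*1/10 + 6955/48956*1/5 + 12308/36717*1/10 + 20033/146868*1/20 + 28409/146868*1/4 = 20033/146868 = pi_D  (ok)
  9443/48956*2/5 + 6955/48956*1/10 + 12308/36717*1/20 + 20033/146868*1/5 + 28409/146868*3/10 = 28409/146868 = pi_E  (ok)

Answer: 9443/48956 6955/48956 12308/36717 20033/146868 28409/146868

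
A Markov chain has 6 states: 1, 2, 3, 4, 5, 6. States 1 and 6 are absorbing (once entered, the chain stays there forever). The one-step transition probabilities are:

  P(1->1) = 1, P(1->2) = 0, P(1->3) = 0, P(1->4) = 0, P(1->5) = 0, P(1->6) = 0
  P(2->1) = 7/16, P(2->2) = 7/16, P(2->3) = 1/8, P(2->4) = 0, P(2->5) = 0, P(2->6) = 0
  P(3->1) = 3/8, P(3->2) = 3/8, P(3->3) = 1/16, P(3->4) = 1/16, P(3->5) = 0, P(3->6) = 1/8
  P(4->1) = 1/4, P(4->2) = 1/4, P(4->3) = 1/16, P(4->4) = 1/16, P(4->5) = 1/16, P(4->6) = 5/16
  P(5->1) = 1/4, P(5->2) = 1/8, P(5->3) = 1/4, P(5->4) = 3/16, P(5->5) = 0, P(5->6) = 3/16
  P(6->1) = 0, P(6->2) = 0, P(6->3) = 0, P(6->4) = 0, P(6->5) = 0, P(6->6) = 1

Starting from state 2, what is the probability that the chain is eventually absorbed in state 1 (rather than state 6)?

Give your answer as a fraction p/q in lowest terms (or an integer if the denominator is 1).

Answer: 27725/28839

Derivation:
Let a_i = P(absorbed in 1 | start in state i).
Boundary conditions: a_1 = 1, a_6 = 0.
For each transient state i, a_i = sum_j P(i->j) * a_j:
  a_2 = 7/16*a_1 + 7/16*a_2 + 1/8*a_3 + 0*a_4 + 0*a_5 + 0*a_6
  a_3 = 3/8*a_1 + 3/8*a_2 + 1/16*a_3 + 1/16*a_4 + 0*a_5 + 1/8*a_6
  a_4 = 1/4*a_1 + 1/4*a_2 + 1/16*a_3 + 1/16*a_4 + 1/16*a_5 + 5/16*a_6
  a_5 = 1/4*a_1 + 1/8*a_2 + 1/4*a_3 + 3/16*a_4 + 0*a_5 + 3/16*a_6

Substituting a_1 = 1 and a_6 = 0, rearrange to (I - Q) a = r where r[i] = P(i -> 1):
  [9/16, -1/8, 0, 0] . (a_2, a_3, a_4, a_5) = 7/16
  [-3/8, 15/16, -1/16, 0] . (a_2, a_3, a_4, a_5) = 3/8
  [-1/4, -1/16, 15/16, -1/16] . (a_2, a_3, a_4, a_5) = 1/4
  [-1/8, -1/4, -3/16, 1] . (a_2, a_3, a_4, a_5) = 1/4

Solving yields:
  a_2 = 27725/28839
  a_3 = 7942/9613
  a_4 = 6002/9613
  a_5 = 20008/28839

Starting state is 2, so the absorption probability is a_2 = 27725/28839.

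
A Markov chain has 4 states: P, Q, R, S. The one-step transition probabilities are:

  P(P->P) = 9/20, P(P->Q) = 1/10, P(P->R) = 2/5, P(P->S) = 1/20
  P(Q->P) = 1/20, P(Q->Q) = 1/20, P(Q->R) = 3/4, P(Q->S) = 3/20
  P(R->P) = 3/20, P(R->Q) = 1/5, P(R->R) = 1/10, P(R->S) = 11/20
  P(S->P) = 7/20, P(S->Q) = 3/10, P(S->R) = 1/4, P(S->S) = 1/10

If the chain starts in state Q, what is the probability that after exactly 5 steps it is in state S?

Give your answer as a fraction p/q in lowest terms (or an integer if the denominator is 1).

Answer: 788729/3200000

Derivation:
Computing P^5 by repeated multiplication:
P^1 =
  P: [9/20, 1/10, 2/5, 1/20]
  Q: [1/20, 1/20, 3/4, 3/20]
  R: [3/20, 1/5, 1/10, 11/20]
  S: [7/20, 3/10, 1/4, 1/10]
P^2 =
  P: [57/200, 29/200, 123/400, 21/80]
  Q: [19/100, 81/400, 17/100, 7/16]
  R: [57/200, 21/100, 143/400, 59/400]
  S: [49/200, 13/100, 83/200, 21/100]
P^3 =
  P: [547/2000, 22/125, 2553/8000, 1851/8000]
  Q: [1097/4000, 311/1600, 1417/4000, 1417/8000]
  R: [61/250, 619/4000, 2753/8000, 2057/8000]
  S: [101/400, 177/1000, 579/2000, 281/1000]
P^4 =
  P: [10429/40000, 13551/80000, 10597/32000, 38197/160000]
  Q: [19861/80000, 25781/160000, 5363/16000, 40867/160000]
  R: [5183/20000, 1781/10000, 49977/160000, 40063/160000]
  S: [1057/4000, 1763/10000, 6659/20000, 453/2000]
P^5 =
  P: [10361/40000, 68957/400000, 1037213/3200000, 782251/3200000]
  Q: [415119/1600000, 564947/3200000, 508043/1600000, 788729/3200000]
  R: [208011/800000, 55171/320000, 1059421/3200000, 30273/128000]
  S: [51389/200000, 8489/50000, 65569/200000, 24543/100000]

(P^5)[Q -> S] = 788729/3200000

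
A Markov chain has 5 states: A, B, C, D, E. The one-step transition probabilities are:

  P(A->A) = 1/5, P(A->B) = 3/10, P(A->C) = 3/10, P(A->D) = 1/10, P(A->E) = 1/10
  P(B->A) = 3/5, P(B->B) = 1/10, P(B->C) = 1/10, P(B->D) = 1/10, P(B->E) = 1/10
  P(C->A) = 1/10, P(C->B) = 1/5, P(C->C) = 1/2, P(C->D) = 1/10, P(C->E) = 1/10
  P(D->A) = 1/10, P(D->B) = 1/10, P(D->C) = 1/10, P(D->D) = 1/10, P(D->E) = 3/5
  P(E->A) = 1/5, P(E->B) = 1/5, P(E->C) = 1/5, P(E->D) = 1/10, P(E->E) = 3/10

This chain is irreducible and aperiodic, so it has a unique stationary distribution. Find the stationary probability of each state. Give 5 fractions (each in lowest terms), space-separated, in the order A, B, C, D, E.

The stationary distribution satisfies pi = pi * P, i.e.:
  pi_A = 1/5*pi_A + 3/5*pi_B + 1/10*pi_C + 1/10*pi_D + 1/5*pi_E
  pi_B = 3/10*pi_A + 1/10*pi_B + 1/5*pi_C + 1/10*pi_D + 1/5*pi_E
  pi_C = 3/10*pi_A + 1/10*pi_B + 1/2*pi_C + 1/10*pi_D + 1/5*pi_E
  pi_D = 1/10*pi_A + 1/10*pi_B + 1/10*pi_C + 1/10*pi_D + 1/10*pi_E
  pi_E = 1/10*pi_A + 1/10*pi_B + 1/10*pi_C + 3/5*pi_D + 3/10*pi_E
with normalization: pi_A + pi_B + pi_C + pi_D + pi_E = 1.

Using the first 4 balance equations plus normalization, the linear system A*pi = b is:
  [-4/5, 3/5, 1/10, 1/10, 1/5] . pi = 0
  [3/10, -9/10, 1/5, 1/10, 1/5] . pi = 0
  [3/10, 1/10, -1/2, 1/10, 1/5] . pi = 0
  [1/10, 1/10, 1/10, -9/10, 1/10] . pi = 0
  [1, 1, 1, 1, 1] . pi = 1

Solving yields:
  pi_A = 361/1504
  pi_B = 1463/7520
  pi_C = 209/752
  pi_D = 1/10
  pi_E = 3/16

Verification (pi * P):
  361/1504*1/5 + 1463/7520*3/5 + 209/752*1/10 + 1/10*1/10 + 3/16*1/5 = 361/1504 = pi_A  (ok)
  361/1504*3/10 + 1463/7520*1/10 + 209/752*1/5 + 1/10*1/10 + 3/16*1/5 = 1463/7520 = pi_B  (ok)
  361/1504*3/10 + 1463/7520*1/10 + 209/752*1/2 + 1/10*1/10 + 3/16*1/5 = 209/752 = pi_C  (ok)
  361/1504*1/10 + 1463/7520*1/10 + 209/752*1/10 + 1/10*1/10 + 3/16*1/10 = 1/10 = pi_D  (ok)
  361/1504*1/10 + 1463/7520*1/10 + 209/752*1/10 + 1/10*3/5 + 3/16*3/10 = 3/16 = pi_E  (ok)

Answer: 361/1504 1463/7520 209/752 1/10 3/16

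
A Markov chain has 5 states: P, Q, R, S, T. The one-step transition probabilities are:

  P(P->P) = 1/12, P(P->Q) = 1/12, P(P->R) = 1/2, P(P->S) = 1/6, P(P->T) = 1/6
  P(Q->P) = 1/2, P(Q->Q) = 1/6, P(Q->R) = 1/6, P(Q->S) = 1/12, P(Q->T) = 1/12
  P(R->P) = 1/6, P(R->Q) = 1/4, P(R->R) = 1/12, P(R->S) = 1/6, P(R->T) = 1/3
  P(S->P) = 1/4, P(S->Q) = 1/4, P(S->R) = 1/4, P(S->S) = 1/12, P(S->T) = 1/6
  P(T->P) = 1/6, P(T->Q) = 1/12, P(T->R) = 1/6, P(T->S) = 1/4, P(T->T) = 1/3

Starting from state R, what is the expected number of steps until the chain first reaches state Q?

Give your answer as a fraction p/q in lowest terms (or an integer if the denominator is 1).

Let h_i = expected steps to first reach Q from state i.
Boundary: h_Q = 0.
First-step equations for the other states:
  h_P = 1 + 1/12*h_P + 1/12*h_Q + 1/2*h_R + 1/6*h_S + 1/6*h_T
  h_R = 1 + 1/6*h_P + 1/4*h_Q + 1/12*h_R + 1/6*h_S + 1/3*h_T
  h_S = 1 + 1/4*h_P + 1/4*h_Q + 1/4*h_R + 1/12*h_S + 1/6*h_T
  h_T = 1 + 1/6*h_P + 1/12*h_Q + 1/6*h_R + 1/4*h_S + 1/3*h_T

Substituting h_Q = 0 and rearranging gives the linear system (I - Q) h = 1:
  [11/12, -1/2, -1/6, -1/6] . (h_P, h_R, h_S, h_T) = 1
  [-1/6, 11/12, -1/6, -1/3] . (h_P, h_R, h_S, h_T) = 1
  [-1/4, -1/4, 11/12, -1/6] . (h_P, h_R, h_S, h_T) = 1
  [-1/6, -1/6, -1/4, 2/3] . (h_P, h_R, h_S, h_T) = 1

Solving yields:
  h_P = 1160/181
  h_R = 1028/181
  h_S = 1012/181
  h_T = 1198/181

Starting state is R, so the expected hitting time is h_R = 1028/181.

Answer: 1028/181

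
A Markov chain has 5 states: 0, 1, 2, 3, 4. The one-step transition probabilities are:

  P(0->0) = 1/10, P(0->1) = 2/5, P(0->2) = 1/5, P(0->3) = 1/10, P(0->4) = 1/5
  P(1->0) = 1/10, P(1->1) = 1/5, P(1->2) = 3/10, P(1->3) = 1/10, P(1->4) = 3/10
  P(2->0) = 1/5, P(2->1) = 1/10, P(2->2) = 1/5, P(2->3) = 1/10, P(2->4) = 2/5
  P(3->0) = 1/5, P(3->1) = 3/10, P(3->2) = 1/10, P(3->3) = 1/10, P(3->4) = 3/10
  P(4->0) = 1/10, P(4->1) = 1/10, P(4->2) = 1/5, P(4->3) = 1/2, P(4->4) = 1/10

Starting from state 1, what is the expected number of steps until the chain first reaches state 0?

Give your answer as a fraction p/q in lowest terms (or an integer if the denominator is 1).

Let h_i = expected steps to first reach 0 from state i.
Boundary: h_0 = 0.
First-step equations for the other states:
  h_1 = 1 + 1/10*h_0 + 1/5*h_1 + 3/10*h_2 + 1/10*h_3 + 3/10*h_4
  h_2 = 1 + 1/5*h_0 + 1/10*h_1 + 1/5*h_2 + 1/10*h_3 + 2/5*h_4
  h_3 = 1 + 1/5*h_0 + 3/10*h_1 + 1/10*h_2 + 1/10*h_3 + 3/10*h_4
  h_4 = 1 + 1/10*h_0 + 1/10*h_1 + 1/5*h_2 + 1/2*h_3 + 1/10*h_4

Substituting h_0 = 0 and rearranging gives the linear system (I - Q) h = 1:
  [4/5, -3/10, -1/10, -3/10] . (h_1, h_2, h_3, h_4) = 1
  [-1/10, 4/5, -1/10, -2/5] . (h_1, h_2, h_3, h_4) = 1
  [-3/10, -1/10, 9/10, -3/10] . (h_1, h_2, h_3, h_4) = 1
  [-1/10, -1/5, -1/2, 9/10] . (h_1, h_2, h_3, h_4) = 1

Solving yields:
  h_1 = 13380/1897
  h_2 = 12140/1897
  h_3 = 12290/1897
  h_4 = 13120/1897

Starting state is 1, so the expected hitting time is h_1 = 13380/1897.

Answer: 13380/1897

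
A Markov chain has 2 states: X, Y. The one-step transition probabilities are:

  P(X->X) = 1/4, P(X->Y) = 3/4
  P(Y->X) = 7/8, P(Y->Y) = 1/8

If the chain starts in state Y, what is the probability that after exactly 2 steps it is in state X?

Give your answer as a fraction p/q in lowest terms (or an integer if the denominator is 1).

Answer: 21/64

Derivation:
Computing P^2 by repeated multiplication:
P^1 =
  X: [1/4, 3/4]
  Y: [7/8, 1/8]
P^2 =
  X: [23/32, 9/32]
  Y: [21/64, 43/64]

(P^2)[Y -> X] = 21/64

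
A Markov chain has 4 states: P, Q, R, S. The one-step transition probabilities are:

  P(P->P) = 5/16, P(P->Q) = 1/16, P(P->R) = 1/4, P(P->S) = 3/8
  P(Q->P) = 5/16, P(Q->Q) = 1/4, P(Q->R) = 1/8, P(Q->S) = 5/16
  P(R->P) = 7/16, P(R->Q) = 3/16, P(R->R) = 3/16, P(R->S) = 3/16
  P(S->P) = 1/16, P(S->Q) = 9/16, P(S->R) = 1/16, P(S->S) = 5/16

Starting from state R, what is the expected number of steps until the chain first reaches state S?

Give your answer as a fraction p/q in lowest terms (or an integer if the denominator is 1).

Let h_i = expected steps to first reach S from state i.
Boundary: h_S = 0.
First-step equations for the other states:
  h_P = 1 + 5/16*h_P + 1/16*h_Q + 1/4*h_R + 3/8*h_S
  h_Q = 1 + 5/16*h_P + 1/4*h_Q + 1/8*h_R + 5/16*h_S
  h_R = 1 + 7/16*h_P + 3/16*h_Q + 3/16*h_R + 3/16*h_S

Substituting h_S = 0 and rearranging gives the linear system (I - Q) h = 1:
  [11/16, -1/16, -1/4] . (h_P, h_Q, h_R) = 1
  [-5/16, 3/4, -1/8] . (h_P, h_Q, h_R) = 1
  [-7/16, -3/16, 13/16] . (h_P, h_Q, h_R) = 1

Solving yields:
  h_P = 144/47
  h_Q = 3776/1175
  h_R = 4256/1175

Starting state is R, so the expected hitting time is h_R = 4256/1175.

Answer: 4256/1175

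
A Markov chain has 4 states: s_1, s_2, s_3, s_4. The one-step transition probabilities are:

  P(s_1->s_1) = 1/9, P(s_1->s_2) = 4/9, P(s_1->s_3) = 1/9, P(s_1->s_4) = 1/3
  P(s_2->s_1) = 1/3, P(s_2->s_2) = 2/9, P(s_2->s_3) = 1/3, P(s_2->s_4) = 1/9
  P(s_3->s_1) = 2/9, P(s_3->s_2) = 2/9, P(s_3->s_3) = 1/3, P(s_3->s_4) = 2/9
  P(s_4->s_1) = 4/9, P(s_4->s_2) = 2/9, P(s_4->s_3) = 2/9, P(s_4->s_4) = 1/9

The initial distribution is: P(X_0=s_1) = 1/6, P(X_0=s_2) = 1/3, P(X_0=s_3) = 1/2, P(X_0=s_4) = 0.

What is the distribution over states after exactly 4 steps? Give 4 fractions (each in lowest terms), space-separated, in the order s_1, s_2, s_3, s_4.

Answer: 10561/39366 1847/6561 3305/13122 3904/19683

Derivation:
Propagating the distribution step by step (d_{t+1} = d_t * P):
d_0 = (s_1=1/6, s_2=1/3, s_3=1/2, s_4=0)
  d_1[s_1] = 1/6*1/9 + 1/3*1/3 + 1/2*2/9 + 0*4/9 = 13/54
  d_1[s_2] = 1/6*4/9 + 1/3*2/9 + 1/2*2/9 + 0*2/9 = 7/27
  d_1[s_3] = 1/6*1/9 + 1/3*1/3 + 1/2*1/3 + 0*2/9 = 8/27
  d_1[s_4] = 1/6*1/3 + 1/3*1/9 + 1/2*2/9 + 0*1/9 = 11/54
d_1 = (s_1=13/54, s_2=7/27, s_3=8/27, s_4=11/54)
  d_2[s_1] = 13/54*1/9 + 7/27*1/3 + 8/27*2/9 + 11/54*4/9 = 131/486
  d_2[s_2] = 13/54*4/9 + 7/27*2/9 + 8/27*2/9 + 11/54*2/9 = 67/243
  d_2[s_3] = 13/54*1/9 + 7/27*1/3 + 8/27*1/3 + 11/54*2/9 = 125/486
  d_2[s_4] = 13/54*1/3 + 7/27*1/9 + 8/27*2/9 + 11/54*1/9 = 16/81
d_2 = (s_1=131/486, s_2=67/243, s_3=125/486, s_4=16/81)
  d_3[s_1] = 131/486*1/9 + 67/243*1/3 + 125/486*2/9 + 16/81*4/9 = 389/1458
  d_3[s_2] = 131/486*4/9 + 67/243*2/9 + 125/486*2/9 + 16/81*2/9 = 617/2187
  d_3[s_3] = 131/486*1/9 + 67/243*1/3 + 125/486*1/3 + 16/81*2/9 = 550/2187
  d_3[s_4] = 131/486*1/3 + 67/243*1/9 + 125/486*2/9 + 16/81*1/9 = 97/486
d_3 = (s_1=389/1458, s_2=617/2187, s_3=550/2187, s_4=97/486)
  d_4[s_1] = 389/1458*1/9 + 617/2187*1/3 + 550/2187*2/9 + 97/486*4/9 = 10561/39366
  d_4[s_2] = 389/1458*4/9 + 617/2187*2/9 + 550/2187*2/9 + 97/486*2/9 = 1847/6561
  d_4[s_3] = 389/1458*1/9 + 617/2187*1/3 + 550/2187*1/3 + 97/486*2/9 = 3305/13122
  d_4[s_4] = 389/1458*1/3 + 617/2187*1/9 + 550/2187*2/9 + 97/486*1/9 = 3904/19683
d_4 = (s_1=10561/39366, s_2=1847/6561, s_3=3305/13122, s_4=3904/19683)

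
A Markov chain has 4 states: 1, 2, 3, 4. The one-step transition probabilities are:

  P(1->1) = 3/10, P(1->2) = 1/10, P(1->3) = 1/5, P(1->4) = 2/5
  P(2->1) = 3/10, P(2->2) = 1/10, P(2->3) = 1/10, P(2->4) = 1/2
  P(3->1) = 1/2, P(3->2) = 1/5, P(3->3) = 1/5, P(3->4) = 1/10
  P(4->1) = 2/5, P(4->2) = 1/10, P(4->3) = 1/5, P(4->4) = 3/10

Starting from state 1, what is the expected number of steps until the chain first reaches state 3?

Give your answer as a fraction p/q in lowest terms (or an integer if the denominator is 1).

Answer: 100/19

Derivation:
Let h_i = expected steps to first reach 3 from state i.
Boundary: h_3 = 0.
First-step equations for the other states:
  h_1 = 1 + 3/10*h_1 + 1/10*h_2 + 1/5*h_3 + 2/5*h_4
  h_2 = 1 + 3/10*h_1 + 1/10*h_2 + 1/10*h_3 + 1/2*h_4
  h_4 = 1 + 2/5*h_1 + 1/10*h_2 + 1/5*h_3 + 3/10*h_4

Substituting h_3 = 0 and rearranging gives the linear system (I - Q) h = 1:
  [7/10, -1/10, -2/5] . (h_1, h_2, h_4) = 1
  [-3/10, 9/10, -1/2] . (h_1, h_2, h_4) = 1
  [-2/5, -1/10, 7/10] . (h_1, h_2, h_4) = 1

Solving yields:
  h_1 = 100/19
  h_2 = 110/19
  h_4 = 100/19

Starting state is 1, so the expected hitting time is h_1 = 100/19.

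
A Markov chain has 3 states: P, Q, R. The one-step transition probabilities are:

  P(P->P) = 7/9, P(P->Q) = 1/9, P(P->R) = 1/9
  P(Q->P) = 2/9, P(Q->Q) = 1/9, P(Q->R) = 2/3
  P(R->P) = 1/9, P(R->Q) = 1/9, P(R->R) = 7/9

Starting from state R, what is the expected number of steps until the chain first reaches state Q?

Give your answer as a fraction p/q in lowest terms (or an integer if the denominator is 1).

Answer: 9

Derivation:
Let h_i = expected steps to first reach Q from state i.
Boundary: h_Q = 0.
First-step equations for the other states:
  h_P = 1 + 7/9*h_P + 1/9*h_Q + 1/9*h_R
  h_R = 1 + 1/9*h_P + 1/9*h_Q + 7/9*h_R

Substituting h_Q = 0 and rearranging gives the linear system (I - Q) h = 1:
  [2/9, -1/9] . (h_P, h_R) = 1
  [-1/9, 2/9] . (h_P, h_R) = 1

Solving yields:
  h_P = 9
  h_R = 9

Starting state is R, so the expected hitting time is h_R = 9.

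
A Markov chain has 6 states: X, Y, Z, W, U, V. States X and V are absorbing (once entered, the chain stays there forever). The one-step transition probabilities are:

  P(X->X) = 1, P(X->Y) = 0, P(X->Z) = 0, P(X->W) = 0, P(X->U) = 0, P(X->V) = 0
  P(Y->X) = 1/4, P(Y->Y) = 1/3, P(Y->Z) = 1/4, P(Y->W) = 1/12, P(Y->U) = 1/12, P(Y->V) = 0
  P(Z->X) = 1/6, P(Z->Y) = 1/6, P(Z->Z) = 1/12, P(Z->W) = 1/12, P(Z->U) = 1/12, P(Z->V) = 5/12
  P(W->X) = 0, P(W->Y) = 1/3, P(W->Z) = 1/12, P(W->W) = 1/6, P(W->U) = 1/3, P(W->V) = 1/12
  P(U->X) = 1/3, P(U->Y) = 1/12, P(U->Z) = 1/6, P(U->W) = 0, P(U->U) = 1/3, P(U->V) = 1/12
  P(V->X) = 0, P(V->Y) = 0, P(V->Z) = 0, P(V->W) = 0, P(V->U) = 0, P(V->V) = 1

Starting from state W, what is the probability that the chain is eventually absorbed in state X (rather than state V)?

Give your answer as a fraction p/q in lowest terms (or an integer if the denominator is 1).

Answer: 3325/5556

Derivation:
Let a_i = P(absorbed in X | start in state i).
Boundary conditions: a_X = 1, a_V = 0.
For each transient state i, a_i = sum_j P(i->j) * a_j:
  a_Y = 1/4*a_X + 1/3*a_Y + 1/4*a_Z + 1/12*a_W + 1/12*a_U + 0*a_V
  a_Z = 1/6*a_X + 1/6*a_Y + 1/12*a_Z + 1/12*a_W + 1/12*a_U + 5/12*a_V
  a_W = 0*a_X + 1/3*a_Y + 1/12*a_Z + 1/6*a_W + 1/3*a_U + 1/12*a_V
  a_U = 1/3*a_X + 1/12*a_Y + 1/6*a_Z + 0*a_W + 1/3*a_U + 1/12*a_V

Substituting a_X = 1 and a_V = 0, rearrange to (I - Q) a = r where r[i] = P(i -> X):
  [2/3, -1/4, -1/12, -1/12] . (a_Y, a_Z, a_W, a_U) = 1/4
  [-1/6, 11/12, -1/12, -1/12] . (a_Y, a_Z, a_W, a_U) = 1/6
  [-1/3, -1/12, 5/6, -1/3] . (a_Y, a_Z, a_W, a_U) = 0
  [-1/12, -1/6, 0, 2/3] . (a_Y, a_Z, a_W, a_U) = 1/3

Solving yields:
  a_Y = 967/1389
  a_Z = 1183/2778
  a_W = 3325/5556
  a_U = 3853/5556

Starting state is W, so the absorption probability is a_W = 3325/5556.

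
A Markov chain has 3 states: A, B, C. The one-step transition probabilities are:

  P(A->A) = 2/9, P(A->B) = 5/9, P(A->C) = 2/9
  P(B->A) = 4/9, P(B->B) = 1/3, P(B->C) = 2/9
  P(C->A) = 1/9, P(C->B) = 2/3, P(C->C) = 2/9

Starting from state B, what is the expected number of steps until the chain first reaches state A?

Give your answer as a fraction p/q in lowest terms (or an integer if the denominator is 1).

Answer: 27/10

Derivation:
Let h_i = expected steps to first reach A from state i.
Boundary: h_A = 0.
First-step equations for the other states:
  h_B = 1 + 4/9*h_A + 1/3*h_B + 2/9*h_C
  h_C = 1 + 1/9*h_A + 2/3*h_B + 2/9*h_C

Substituting h_A = 0 and rearranging gives the linear system (I - Q) h = 1:
  [2/3, -2/9] . (h_B, h_C) = 1
  [-2/3, 7/9] . (h_B, h_C) = 1

Solving yields:
  h_B = 27/10
  h_C = 18/5

Starting state is B, so the expected hitting time is h_B = 27/10.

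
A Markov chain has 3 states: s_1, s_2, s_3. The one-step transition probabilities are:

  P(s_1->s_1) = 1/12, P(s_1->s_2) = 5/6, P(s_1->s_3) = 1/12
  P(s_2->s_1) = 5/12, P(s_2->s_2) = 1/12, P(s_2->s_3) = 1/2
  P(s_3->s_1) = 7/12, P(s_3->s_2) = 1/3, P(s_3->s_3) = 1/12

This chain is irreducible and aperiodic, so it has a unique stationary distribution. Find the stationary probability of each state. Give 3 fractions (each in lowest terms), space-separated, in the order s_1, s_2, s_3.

Answer: 97/282 19/47 71/282

Derivation:
The stationary distribution satisfies pi = pi * P, i.e.:
  pi_s_1 = 1/12*pi_s_1 + 5/12*pi_s_2 + 7/12*pi_s_3
  pi_s_2 = 5/6*pi_s_1 + 1/12*pi_s_2 + 1/3*pi_s_3
  pi_s_3 = 1/12*pi_s_1 + 1/2*pi_s_2 + 1/12*pi_s_3
with normalization: pi_s_1 + pi_s_2 + pi_s_3 = 1.

Using the first 2 balance equations plus normalization, the linear system A*pi = b is:
  [-11/12, 5/12, 7/12] . pi = 0
  [5/6, -11/12, 1/3] . pi = 0
  [1, 1, 1] . pi = 1

Solving yields:
  pi_s_1 = 97/282
  pi_s_2 = 19/47
  pi_s_3 = 71/282

Verification (pi * P):
  97/282*1/12 + 19/47*5/12 + 71/282*7/12 = 97/282 = pi_s_1  (ok)
  97/282*5/6 + 19/47*1/12 + 71/282*1/3 = 19/47 = pi_s_2  (ok)
  97/282*1/12 + 19/47*1/2 + 71/282*1/12 = 71/282 = pi_s_3  (ok)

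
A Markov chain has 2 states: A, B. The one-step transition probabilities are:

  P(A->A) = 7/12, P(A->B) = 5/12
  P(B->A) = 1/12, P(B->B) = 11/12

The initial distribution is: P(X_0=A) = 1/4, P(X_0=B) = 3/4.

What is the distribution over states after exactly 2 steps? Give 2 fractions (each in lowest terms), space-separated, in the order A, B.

Answer: 3/16 13/16

Derivation:
Propagating the distribution step by step (d_{t+1} = d_t * P):
d_0 = (A=1/4, B=3/4)
  d_1[A] = 1/4*7/12 + 3/4*1/12 = 5/24
  d_1[B] = 1/4*5/12 + 3/4*11/12 = 19/24
d_1 = (A=5/24, B=19/24)
  d_2[A] = 5/24*7/12 + 19/24*1/12 = 3/16
  d_2[B] = 5/24*5/12 + 19/24*11/12 = 13/16
d_2 = (A=3/16, B=13/16)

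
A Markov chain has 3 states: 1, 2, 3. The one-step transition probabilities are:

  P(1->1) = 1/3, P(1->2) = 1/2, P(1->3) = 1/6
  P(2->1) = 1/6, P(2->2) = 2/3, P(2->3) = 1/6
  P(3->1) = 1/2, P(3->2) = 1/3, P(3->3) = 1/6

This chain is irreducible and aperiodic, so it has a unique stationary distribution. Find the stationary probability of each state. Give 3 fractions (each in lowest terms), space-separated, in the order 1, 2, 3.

Answer: 4/15 17/30 1/6

Derivation:
The stationary distribution satisfies pi = pi * P, i.e.:
  pi_1 = 1/3*pi_1 + 1/6*pi_2 + 1/2*pi_3
  pi_2 = 1/2*pi_1 + 2/3*pi_2 + 1/3*pi_3
  pi_3 = 1/6*pi_1 + 1/6*pi_2 + 1/6*pi_3
with normalization: pi_1 + pi_2 + pi_3 = 1.

Using the first 2 balance equations plus normalization, the linear system A*pi = b is:
  [-2/3, 1/6, 1/2] . pi = 0
  [1/2, -1/3, 1/3] . pi = 0
  [1, 1, 1] . pi = 1

Solving yields:
  pi_1 = 4/15
  pi_2 = 17/30
  pi_3 = 1/6

Verification (pi * P):
  4/15*1/3 + 17/30*1/6 + 1/6*1/2 = 4/15 = pi_1  (ok)
  4/15*1/2 + 17/30*2/3 + 1/6*1/3 = 17/30 = pi_2  (ok)
  4/15*1/6 + 17/30*1/6 + 1/6*1/6 = 1/6 = pi_3  (ok)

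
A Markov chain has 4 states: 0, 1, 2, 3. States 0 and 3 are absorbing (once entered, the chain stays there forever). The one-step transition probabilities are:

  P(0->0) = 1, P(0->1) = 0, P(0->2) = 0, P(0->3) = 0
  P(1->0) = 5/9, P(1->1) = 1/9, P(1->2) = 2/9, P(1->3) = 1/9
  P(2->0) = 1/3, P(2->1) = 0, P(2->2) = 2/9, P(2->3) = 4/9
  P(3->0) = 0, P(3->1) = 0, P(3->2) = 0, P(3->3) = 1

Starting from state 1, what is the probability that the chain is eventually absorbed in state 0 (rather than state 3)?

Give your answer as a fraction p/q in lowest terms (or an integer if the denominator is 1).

Let a_i = P(absorbed in 0 | start in state i).
Boundary conditions: a_0 = 1, a_3 = 0.
For each transient state i, a_i = sum_j P(i->j) * a_j:
  a_1 = 5/9*a_0 + 1/9*a_1 + 2/9*a_2 + 1/9*a_3
  a_2 = 1/3*a_0 + 0*a_1 + 2/9*a_2 + 4/9*a_3

Substituting a_0 = 1 and a_3 = 0, rearrange to (I - Q) a = r where r[i] = P(i -> 0):
  [8/9, -2/9] . (a_1, a_2) = 5/9
  [0, 7/9] . (a_1, a_2) = 1/3

Solving yields:
  a_1 = 41/56
  a_2 = 3/7

Starting state is 1, so the absorption probability is a_1 = 41/56.

Answer: 41/56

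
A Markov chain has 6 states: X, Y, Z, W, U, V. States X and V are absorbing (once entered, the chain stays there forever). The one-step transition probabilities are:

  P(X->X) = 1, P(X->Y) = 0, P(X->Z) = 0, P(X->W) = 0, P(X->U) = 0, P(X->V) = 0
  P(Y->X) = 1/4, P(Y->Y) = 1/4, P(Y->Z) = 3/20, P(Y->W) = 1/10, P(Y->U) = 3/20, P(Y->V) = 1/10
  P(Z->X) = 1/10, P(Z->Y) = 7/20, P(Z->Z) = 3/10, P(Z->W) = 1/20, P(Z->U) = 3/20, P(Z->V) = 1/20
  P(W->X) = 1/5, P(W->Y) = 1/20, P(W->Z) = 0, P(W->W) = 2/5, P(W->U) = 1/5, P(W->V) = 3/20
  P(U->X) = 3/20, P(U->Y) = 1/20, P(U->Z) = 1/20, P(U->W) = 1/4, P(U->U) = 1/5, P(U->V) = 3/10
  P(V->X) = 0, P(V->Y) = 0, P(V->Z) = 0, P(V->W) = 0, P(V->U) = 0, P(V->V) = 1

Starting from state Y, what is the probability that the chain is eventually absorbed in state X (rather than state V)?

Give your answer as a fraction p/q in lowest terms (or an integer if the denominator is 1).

Let a_i = P(absorbed in X | start in state i).
Boundary conditions: a_X = 1, a_V = 0.
For each transient state i, a_i = sum_j P(i->j) * a_j:
  a_Y = 1/4*a_X + 1/4*a_Y + 3/20*a_Z + 1/10*a_W + 3/20*a_U + 1/10*a_V
  a_Z = 1/10*a_X + 7/20*a_Y + 3/10*a_Z + 1/20*a_W + 3/20*a_U + 1/20*a_V
  a_W = 1/5*a_X + 1/20*a_Y + 0*a_Z + 2/5*a_W + 1/5*a_U + 3/20*a_V
  a_U = 3/20*a_X + 1/20*a_Y + 1/20*a_Z + 1/4*a_W + 1/5*a_U + 3/10*a_V

Substituting a_X = 1 and a_V = 0, rearrange to (I - Q) a = r where r[i] = P(i -> X):
  [3/4, -3/20, -1/10, -3/20] . (a_Y, a_Z, a_W, a_U) = 1/4
  [-7/20, 7/10, -1/20, -3/20] . (a_Y, a_Z, a_W, a_U) = 1/10
  [-1/20, 0, 3/5, -1/5] . (a_Y, a_Z, a_W, a_U) = 1/5
  [-1/20, -1/20, -1/4, 4/5] . (a_Y, a_Z, a_W, a_U) = 3/20

Solving yields:
  a_Y = 4540/7529
  a_Z = 4314/7529
  a_W = 3955/7529
  a_U = 3201/7529

Starting state is Y, so the absorption probability is a_Y = 4540/7529.

Answer: 4540/7529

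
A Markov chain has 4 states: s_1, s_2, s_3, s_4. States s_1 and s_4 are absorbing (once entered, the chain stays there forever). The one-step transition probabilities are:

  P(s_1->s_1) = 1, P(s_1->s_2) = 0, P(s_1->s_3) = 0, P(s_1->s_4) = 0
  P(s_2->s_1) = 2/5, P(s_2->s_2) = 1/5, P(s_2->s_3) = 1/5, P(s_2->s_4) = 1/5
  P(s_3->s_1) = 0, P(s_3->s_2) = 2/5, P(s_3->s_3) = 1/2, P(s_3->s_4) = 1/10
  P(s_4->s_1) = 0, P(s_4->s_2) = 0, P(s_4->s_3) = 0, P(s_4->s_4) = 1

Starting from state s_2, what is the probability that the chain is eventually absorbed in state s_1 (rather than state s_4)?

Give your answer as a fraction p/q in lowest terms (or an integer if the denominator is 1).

Let a_i = P(absorbed in s_1 | start in state i).
Boundary conditions: a_s_1 = 1, a_s_4 = 0.
For each transient state i, a_i = sum_j P(i->j) * a_j:
  a_s_2 = 2/5*a_s_1 + 1/5*a_s_2 + 1/5*a_s_3 + 1/5*a_s_4
  a_s_3 = 0*a_s_1 + 2/5*a_s_2 + 1/2*a_s_3 + 1/10*a_s_4

Substituting a_s_1 = 1 and a_s_4 = 0, rearrange to (I - Q) a = r where r[i] = P(i -> s_1):
  [4/5, -1/5] . (a_s_2, a_s_3) = 2/5
  [-2/5, 1/2] . (a_s_2, a_s_3) = 0

Solving yields:
  a_s_2 = 5/8
  a_s_3 = 1/2

Starting state is s_2, so the absorption probability is a_s_2 = 5/8.

Answer: 5/8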